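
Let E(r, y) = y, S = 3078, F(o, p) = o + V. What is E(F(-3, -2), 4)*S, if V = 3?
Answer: 12312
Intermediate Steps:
F(o, p) = 3 + o (F(o, p) = o + 3 = 3 + o)
E(F(-3, -2), 4)*S = 4*3078 = 12312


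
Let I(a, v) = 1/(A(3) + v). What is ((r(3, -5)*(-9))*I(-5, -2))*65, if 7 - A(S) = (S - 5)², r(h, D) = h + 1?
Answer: -2340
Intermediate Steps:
r(h, D) = 1 + h
A(S) = 7 - (-5 + S)² (A(S) = 7 - (S - 5)² = 7 - (-5 + S)²)
I(a, v) = 1/(3 + v) (I(a, v) = 1/((7 - (-5 + 3)²) + v) = 1/((7 - 1*(-2)²) + v) = 1/((7 - 1*4) + v) = 1/((7 - 4) + v) = 1/(3 + v))
((r(3, -5)*(-9))*I(-5, -2))*65 = (((1 + 3)*(-9))/(3 - 2))*65 = ((4*(-9))/1)*65 = -36*1*65 = -36*65 = -2340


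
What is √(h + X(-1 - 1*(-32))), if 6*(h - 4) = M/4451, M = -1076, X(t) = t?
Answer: √6233407401/13353 ≈ 5.9127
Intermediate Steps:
h = 52874/13353 (h = 4 + (-1076/4451)/6 = 4 + (-1076*1/4451)/6 = 4 + (⅙)*(-1076/4451) = 4 - 538/13353 = 52874/13353 ≈ 3.9597)
√(h + X(-1 - 1*(-32))) = √(52874/13353 + (-1 - 1*(-32))) = √(52874/13353 + (-1 + 32)) = √(52874/13353 + 31) = √(466817/13353) = √6233407401/13353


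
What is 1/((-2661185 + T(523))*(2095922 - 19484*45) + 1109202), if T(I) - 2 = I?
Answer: -1/3243721244518 ≈ -3.0829e-13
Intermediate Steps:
T(I) = 2 + I
1/((-2661185 + T(523))*(2095922 - 19484*45) + 1109202) = 1/((-2661185 + (2 + 523))*(2095922 - 19484*45) + 1109202) = 1/((-2661185 + 525)*(2095922 - 876780) + 1109202) = 1/(-2660660*1219142 + 1109202) = 1/(-3243722353720 + 1109202) = 1/(-3243721244518) = -1/3243721244518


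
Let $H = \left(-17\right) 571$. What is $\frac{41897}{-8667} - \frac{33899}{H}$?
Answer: $- \frac{112891546}{84130569} \approx -1.3419$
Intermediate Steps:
$H = -9707$
$\frac{41897}{-8667} - \frac{33899}{H} = \frac{41897}{-8667} - \frac{33899}{-9707} = 41897 \left(- \frac{1}{8667}\right) - - \frac{33899}{9707} = - \frac{41897}{8667} + \frac{33899}{9707} = - \frac{112891546}{84130569}$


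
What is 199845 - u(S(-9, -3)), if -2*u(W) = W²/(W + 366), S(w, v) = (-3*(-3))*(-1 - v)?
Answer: 12790107/64 ≈ 1.9985e+5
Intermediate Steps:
S(w, v) = -9 - 9*v (S(w, v) = 9*(-1 - v) = -9 - 9*v)
u(W) = -W²/(2*(366 + W)) (u(W) = -W²/(2*(W + 366)) = -W²/(2*(366 + W)))
199845 - u(S(-9, -3)) = 199845 - (-1)*(-9 - 9*(-3))²/(732 + 2*(-9 - 9*(-3))) = 199845 - (-1)*(-9 + 27)²/(732 + 2*(-9 + 27)) = 199845 - (-1)*18²/(732 + 2*18) = 199845 - (-1)*324/(732 + 36) = 199845 - (-1)*324/768 = 199845 - 1*(-27/64) = 199845 + 27/64 = 12790107/64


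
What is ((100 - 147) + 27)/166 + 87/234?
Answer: 1627/6474 ≈ 0.25131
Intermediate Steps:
((100 - 147) + 27)/166 + 87/234 = (-47 + 27)*(1/166) + 87*(1/234) = -20*1/166 + 29/78 = -10/83 + 29/78 = 1627/6474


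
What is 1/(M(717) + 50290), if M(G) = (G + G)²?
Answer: 1/2106646 ≈ 4.7469e-7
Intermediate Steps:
M(G) = 4*G² (M(G) = (2*G)² = 4*G²)
1/(M(717) + 50290) = 1/(4*717² + 50290) = 1/(4*514089 + 50290) = 1/(2056356 + 50290) = 1/2106646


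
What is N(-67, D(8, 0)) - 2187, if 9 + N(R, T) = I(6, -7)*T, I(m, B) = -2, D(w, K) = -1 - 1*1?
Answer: -2192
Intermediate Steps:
D(w, K) = -2 (D(w, K) = -1 - 1 = -2)
N(R, T) = -9 - 2*T
N(-67, D(8, 0)) - 2187 = (-9 - 2*(-2)) - 2187 = (-9 + 4) - 2187 = -5 - 2187 = -2192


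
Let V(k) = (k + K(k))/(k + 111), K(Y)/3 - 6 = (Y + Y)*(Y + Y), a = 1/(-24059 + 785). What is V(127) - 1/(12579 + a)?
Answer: 56706263151773/69677747510 ≈ 813.84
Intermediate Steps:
a = -1/23274 (a = 1/(-23274) = -1/23274 ≈ -4.2966e-5)
K(Y) = 18 + 12*Y**2 (K(Y) = 18 + 3*((Y + Y)*(Y + Y)) = 18 + 3*((2*Y)*(2*Y)) = 18 + 3*(4*Y**2) = 18 + 12*Y**2)
V(k) = (18 + k + 12*k**2)/(111 + k) (V(k) = (k + (18 + 12*k**2))/(k + 111) = (18 + k + 12*k**2)/(111 + k))
V(127) - 1/(12579 + a) = (18 + 127 + 12*127**2)/(111 + 127) - 1/(12579 - 1/23274) = (18 + 127 + 12*16129)/238 - 1/292763645/23274 = (18 + 127 + 193548)/238 - 1*23274/292763645 = (1/238)*193693 - 23274/292763645 = 193693/238 - 23274/292763645 = 56706263151773/69677747510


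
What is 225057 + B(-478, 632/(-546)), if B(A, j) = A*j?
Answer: 61591609/273 ≈ 2.2561e+5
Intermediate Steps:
225057 + B(-478, 632/(-546)) = 225057 - 302096/(-546) = 225057 - 302096*(-1)/546 = 225057 - 478*(-316/273) = 225057 + 151048/273 = 61591609/273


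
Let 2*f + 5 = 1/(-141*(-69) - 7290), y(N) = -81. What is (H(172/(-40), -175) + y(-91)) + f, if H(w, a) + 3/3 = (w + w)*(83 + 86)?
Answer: -18754688/12195 ≈ -1537.9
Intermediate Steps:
H(w, a) = -1 + 338*w (H(w, a) = -1 + (w + w)*(83 + 86) = -1 + (2*w)*169 = -1 + 338*w)
f = -6097/2439 (f = -5/2 + 1/(2*(-141*(-69) - 7290)) = -5/2 + 1/(2*(9729 - 7290)) = -5/2 + (½)/2439 = -5/2 + (½)*(1/2439) = -5/2 + 1/4878 = -6097/2439 ≈ -2.4998)
(H(172/(-40), -175) + y(-91)) + f = ((-1 + 338*(172/(-40))) - 81) - 6097/2439 = ((-1 + 338*(172*(-1/40))) - 81) - 6097/2439 = ((-1 + 338*(-43/10)) - 81) - 6097/2439 = ((-1 - 7267/5) - 81) - 6097/2439 = (-7272/5 - 81) - 6097/2439 = -7677/5 - 6097/2439 = -18754688/12195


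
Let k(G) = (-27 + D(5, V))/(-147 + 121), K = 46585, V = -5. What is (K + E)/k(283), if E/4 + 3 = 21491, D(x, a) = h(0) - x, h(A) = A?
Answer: 1722981/16 ≈ 1.0769e+5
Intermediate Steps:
D(x, a) = -x (D(x, a) = 0 - x = -x)
E = 85952 (E = -12 + 4*21491 = -12 + 85964 = 85952)
k(G) = 16/13 (k(G) = (-27 - 1*5)/(-147 + 121) = (-27 - 5)/(-26) = -32*(-1/26) = 16/13)
(K + E)/k(283) = (46585 + 85952)/(16/13) = 132537*(13/16) = 1722981/16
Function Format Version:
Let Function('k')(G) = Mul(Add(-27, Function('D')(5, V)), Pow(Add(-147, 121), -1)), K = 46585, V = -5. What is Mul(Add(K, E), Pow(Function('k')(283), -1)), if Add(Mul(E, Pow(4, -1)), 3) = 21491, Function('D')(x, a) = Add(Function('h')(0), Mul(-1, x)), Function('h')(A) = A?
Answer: Rational(1722981, 16) ≈ 1.0769e+5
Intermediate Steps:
Function('D')(x, a) = Mul(-1, x) (Function('D')(x, a) = Add(0, Mul(-1, x)) = Mul(-1, x))
E = 85952 (E = Add(-12, Mul(4, 21491)) = Add(-12, 85964) = 85952)
Function('k')(G) = Rational(16, 13) (Function('k')(G) = Mul(Add(-27, Mul(-1, 5)), Pow(Add(-147, 121), -1)) = Mul(Add(-27, -5), Pow(-26, -1)) = Mul(-32, Rational(-1, 26)) = Rational(16, 13))
Mul(Add(K, E), Pow(Function('k')(283), -1)) = Mul(Add(46585, 85952), Pow(Rational(16, 13), -1)) = Mul(132537, Rational(13, 16)) = Rational(1722981, 16)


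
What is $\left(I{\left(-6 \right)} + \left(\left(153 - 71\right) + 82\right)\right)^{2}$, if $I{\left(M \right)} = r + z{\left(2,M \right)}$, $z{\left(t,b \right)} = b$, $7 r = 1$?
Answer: $\frac{1225449}{49} \approx 25009.0$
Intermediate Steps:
$r = \frac{1}{7}$ ($r = \frac{1}{7} \cdot 1 = \frac{1}{7} \approx 0.14286$)
$I{\left(M \right)} = \frac{1}{7} + M$
$\left(I{\left(-6 \right)} + \left(\left(153 - 71\right) + 82\right)\right)^{2} = \left(\left(\frac{1}{7} - 6\right) + \left(\left(153 - 71\right) + 82\right)\right)^{2} = \left(- \frac{41}{7} + \left(82 + 82\right)\right)^{2} = \left(- \frac{41}{7} + 164\right)^{2} = \left(\frac{1107}{7}\right)^{2} = \frac{1225449}{49}$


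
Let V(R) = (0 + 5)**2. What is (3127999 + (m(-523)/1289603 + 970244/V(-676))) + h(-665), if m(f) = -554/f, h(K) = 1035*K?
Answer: 41791943785415786/16861559225 ≈ 2.4785e+6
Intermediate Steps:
V(R) = 25 (V(R) = 5**2 = 25)
(3127999 + (m(-523)/1289603 + 970244/V(-676))) + h(-665) = (3127999 + (-554/(-523)/1289603 + 970244/25)) + 1035*(-665) = (3127999 + (-554*(-1/523)*(1/1289603) + 970244*(1/25))) - 688275 = (3127999 + ((554/523)*(1/1289603) + 970244/25)) - 688275 = (3127999 + (554/674462369 + 970244/25)) - 688275 = (3127999 + 654393066761886/16861559225) - 688275 = 53397333461002661/16861559225 - 688275 = 41791943785415786/16861559225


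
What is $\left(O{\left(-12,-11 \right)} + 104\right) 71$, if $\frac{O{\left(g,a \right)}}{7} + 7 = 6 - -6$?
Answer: $9869$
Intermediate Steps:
$O{\left(g,a \right)} = 35$ ($O{\left(g,a \right)} = -49 + 7 \left(6 - -6\right) = -49 + 7 \left(6 + 6\right) = -49 + 7 \cdot 12 = -49 + 84 = 35$)
$\left(O{\left(-12,-11 \right)} + 104\right) 71 = \left(35 + 104\right) 71 = 139 \cdot 71 = 9869$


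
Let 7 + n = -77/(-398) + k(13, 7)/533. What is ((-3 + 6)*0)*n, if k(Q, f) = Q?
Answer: 0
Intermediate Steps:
n = -110671/16318 (n = -7 + (-77/(-398) + 13/533) = -7 + (-77*(-1/398) + 13*(1/533)) = -7 + (77/398 + 1/41) = -7 + 3555/16318 = -110671/16318 ≈ -6.7821)
((-3 + 6)*0)*n = ((-3 + 6)*0)*(-110671/16318) = (3*0)*(-110671/16318) = 0*(-110671/16318) = 0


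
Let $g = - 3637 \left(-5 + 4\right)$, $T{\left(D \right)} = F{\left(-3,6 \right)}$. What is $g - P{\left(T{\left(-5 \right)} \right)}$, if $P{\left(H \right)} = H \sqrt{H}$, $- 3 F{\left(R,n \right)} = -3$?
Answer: $3636$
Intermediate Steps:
$F{\left(R,n \right)} = 1$ ($F{\left(R,n \right)} = \left(- \frac{1}{3}\right) \left(-3\right) = 1$)
$T{\left(D \right)} = 1$
$P{\left(H \right)} = H^{\frac{3}{2}}$
$g = 3637$ ($g = \left(-3637\right) \left(-1\right) = 3637$)
$g - P{\left(T{\left(-5 \right)} \right)} = 3637 - 1^{\frac{3}{2}} = 3637 - 1 = 3636$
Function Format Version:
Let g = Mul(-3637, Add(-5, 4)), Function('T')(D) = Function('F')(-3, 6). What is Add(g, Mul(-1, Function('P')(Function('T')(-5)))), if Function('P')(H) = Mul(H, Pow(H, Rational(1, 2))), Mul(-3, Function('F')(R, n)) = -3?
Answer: 3636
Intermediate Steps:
Function('F')(R, n) = 1 (Function('F')(R, n) = Mul(Rational(-1, 3), -3) = 1)
Function('T')(D) = 1
Function('P')(H) = Pow(H, Rational(3, 2))
g = 3637 (g = Mul(-3637, -1) = 3637)
Add(g, Mul(-1, Function('P')(Function('T')(-5)))) = Add(3637, Mul(-1, Pow(1, Rational(3, 2)))) = Add(3637, Mul(-1, 1)) = Add(3637, -1) = 3636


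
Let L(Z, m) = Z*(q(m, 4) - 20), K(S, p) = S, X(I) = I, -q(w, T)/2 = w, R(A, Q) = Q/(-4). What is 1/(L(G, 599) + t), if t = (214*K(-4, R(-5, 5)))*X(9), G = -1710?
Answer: 1/2075076 ≈ 4.8191e-7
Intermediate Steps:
R(A, Q) = -Q/4 (R(A, Q) = Q*(-1/4) = -Q/4)
q(w, T) = -2*w
t = -7704 (t = (214*(-4))*9 = -856*9 = -7704)
L(Z, m) = Z*(-20 - 2*m) (L(Z, m) = Z*(-2*m - 20) = Z*(-20 - 2*m))
1/(L(G, 599) + t) = 1/(-2*(-1710)*(10 + 599) - 7704) = 1/(-2*(-1710)*609 - 7704) = 1/(2082780 - 7704) = 1/2075076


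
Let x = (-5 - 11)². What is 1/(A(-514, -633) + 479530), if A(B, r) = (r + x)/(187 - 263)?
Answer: 76/36444657 ≈ 2.0854e-6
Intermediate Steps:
x = 256 (x = (-16)² = 256)
A(B, r) = -64/19 - r/76 (A(B, r) = (r + 256)/(187 - 263) = (256 + r)/(-76) = (256 + r)*(-1/76) = -64/19 - r/76)
1/(A(-514, -633) + 479530) = 1/((-64/19 - 1/76*(-633)) + 479530) = 1/((-64/19 + 633/76) + 479530) = 1/(377/76 + 479530) = 1/(36444657/76) = 76/36444657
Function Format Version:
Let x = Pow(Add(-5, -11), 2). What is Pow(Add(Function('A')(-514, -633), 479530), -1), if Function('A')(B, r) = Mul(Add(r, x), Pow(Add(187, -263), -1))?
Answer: Rational(76, 36444657) ≈ 2.0854e-6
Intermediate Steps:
x = 256 (x = Pow(-16, 2) = 256)
Function('A')(B, r) = Add(Rational(-64, 19), Mul(Rational(-1, 76), r)) (Function('A')(B, r) = Mul(Add(r, 256), Pow(Add(187, -263), -1)) = Mul(Add(256, r), Pow(-76, -1)) = Mul(Add(256, r), Rational(-1, 76)) = Add(Rational(-64, 19), Mul(Rational(-1, 76), r)))
Pow(Add(Function('A')(-514, -633), 479530), -1) = Pow(Add(Add(Rational(-64, 19), Mul(Rational(-1, 76), -633)), 479530), -1) = Pow(Add(Add(Rational(-64, 19), Rational(633, 76)), 479530), -1) = Pow(Add(Rational(377, 76), 479530), -1) = Pow(Rational(36444657, 76), -1) = Rational(76, 36444657)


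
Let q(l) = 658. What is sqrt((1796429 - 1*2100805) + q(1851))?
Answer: I*sqrt(303718) ≈ 551.11*I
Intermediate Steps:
sqrt((1796429 - 1*2100805) + q(1851)) = sqrt((1796429 - 1*2100805) + 658) = sqrt((1796429 - 2100805) + 658) = sqrt(-304376 + 658) = sqrt(-303718) = I*sqrt(303718)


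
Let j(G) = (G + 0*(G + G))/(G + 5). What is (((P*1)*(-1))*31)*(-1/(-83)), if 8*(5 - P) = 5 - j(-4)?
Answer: -961/664 ≈ -1.4473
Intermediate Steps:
j(G) = G/(5 + G) (j(G) = (G + 0*(2*G))/(5 + G) = (G + 0)/(5 + G) = G/(5 + G))
P = 31/8 (P = 5 - (5 - (-4)/(5 - 4))/8 = 5 - (5 - (-4)/1)/8 = 5 - (5 - (-4))/8 = 5 - (5 - 1*(-4))/8 = 5 - (5 + 4)/8 = 5 - ⅛*9 = 5 - 9/8 = 31/8 ≈ 3.8750)
(((P*1)*(-1))*31)*(-1/(-83)) = ((((31/8)*1)*(-1))*31)*(-1/(-83)) = (((31/8)*(-1))*31)*(-1*(-1/83)) = -31/8*31*(1/83) = -961/8*1/83 = -961/664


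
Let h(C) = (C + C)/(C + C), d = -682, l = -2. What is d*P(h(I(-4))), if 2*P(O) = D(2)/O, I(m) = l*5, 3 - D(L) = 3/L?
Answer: -1023/2 ≈ -511.50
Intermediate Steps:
D(L) = 3 - 3/L
I(m) = -10 (I(m) = -2*5 = -10)
h(C) = 1 (h(C) = (2*C)/((2*C)) = (2*C)*(1/(2*C)) = 1)
P(O) = 3/(4*O) (P(O) = ((3 - 3/2)/O)/2 = (3/(2*O))/2 = 3/(4*O))
d*P(h(I(-4))) = -1023/(2*1) = -1023/2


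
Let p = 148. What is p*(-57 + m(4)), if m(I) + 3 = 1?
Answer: -8732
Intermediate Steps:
m(I) = -2 (m(I) = -3 + 1 = -2)
p*(-57 + m(4)) = 148*(-57 - 2) = 148*(-59) = -8732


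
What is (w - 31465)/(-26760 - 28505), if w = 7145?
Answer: 4864/11053 ≈ 0.44006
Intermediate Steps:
(w - 31465)/(-26760 - 28505) = (7145 - 31465)/(-26760 - 28505) = -24320/(-55265) = -24320*(-1/55265) = 4864/11053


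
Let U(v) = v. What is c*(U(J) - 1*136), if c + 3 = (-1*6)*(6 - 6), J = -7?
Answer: 429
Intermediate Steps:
c = -3 (c = -3 + (-1*6)*(6 - 6) = -3 - 6*0 = -3 + 0 = -3)
c*(U(J) - 1*136) = -3*(-7 - 1*136) = -3*(-7 - 136) = -3*(-143) = 429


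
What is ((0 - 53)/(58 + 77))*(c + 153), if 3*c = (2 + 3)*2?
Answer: -24857/405 ≈ -61.375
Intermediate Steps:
c = 10/3 (c = ((2 + 3)*2)/3 = (5*2)/3 = (⅓)*10 = 10/3 ≈ 3.3333)
((0 - 53)/(58 + 77))*(c + 153) = ((0 - 53)/(58 + 77))*(10/3 + 153) = -53/135*(469/3) = -53*1/135*(469/3) = -53/135*469/3 = -24857/405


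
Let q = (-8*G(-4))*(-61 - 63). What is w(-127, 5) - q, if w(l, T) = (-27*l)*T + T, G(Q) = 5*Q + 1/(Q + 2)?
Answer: 37486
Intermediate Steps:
G(Q) = 1/(2 + Q) + 5*Q (G(Q) = 5*Q + 1/(2 + Q) = 1/(2 + Q) + 5*Q)
w(l, T) = T - 27*T*l (w(l, T) = -27*T*l + T = T - 27*T*l)
q = -20336 (q = (-8*(1 + 5*(-4)**2 + 10*(-4))/(2 - 4))*(-61 - 63) = -8*(1 + 5*16 - 40)/(-2)*(-124) = -(-4)*(1 + 80 - 40)*(-124) = -(-4)*41*(-124) = -8*(-41/2)*(-124) = 164*(-124) = -20336)
w(-127, 5) - q = 5*(1 - 27*(-127)) - 1*(-20336) = 5*(1 + 3429) + 20336 = 5*3430 + 20336 = 17150 + 20336 = 37486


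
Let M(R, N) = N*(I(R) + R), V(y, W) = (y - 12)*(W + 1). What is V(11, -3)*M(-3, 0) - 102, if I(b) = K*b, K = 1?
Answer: -102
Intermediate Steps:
V(y, W) = (1 + W)*(-12 + y) (V(y, W) = (-12 + y)*(1 + W) = (1 + W)*(-12 + y))
I(b) = b (I(b) = 1*b = b)
M(R, N) = 2*N*R (M(R, N) = N*(R + R) = N*(2*R) = 2*N*R)
V(11, -3)*M(-3, 0) - 102 = (-12 + 11 - 12*(-3) - 3*11)*(2*0*(-3)) - 102 = (-12 + 11 + 36 - 33)*0 - 102 = 2*0 - 102 = 0 - 102 = -102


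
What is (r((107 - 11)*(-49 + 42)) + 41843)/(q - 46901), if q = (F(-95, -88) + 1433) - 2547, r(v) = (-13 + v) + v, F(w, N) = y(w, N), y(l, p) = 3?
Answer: -20243/24006 ≈ -0.84325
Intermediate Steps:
F(w, N) = 3
r(v) = -13 + 2*v
q = -1111 (q = (3 + 1433) - 2547 = 1436 - 2547 = -1111)
(r((107 - 11)*(-49 + 42)) + 41843)/(q - 46901) = ((-13 + 2*((107 - 11)*(-49 + 42))) + 41843)/(-1111 - 46901) = ((-13 + 2*(96*(-7))) + 41843)/(-48012) = ((-13 + 2*(-672)) + 41843)*(-1/48012) = ((-13 - 1344) + 41843)*(-1/48012) = (-1357 + 41843)*(-1/48012) = 40486*(-1/48012) = -20243/24006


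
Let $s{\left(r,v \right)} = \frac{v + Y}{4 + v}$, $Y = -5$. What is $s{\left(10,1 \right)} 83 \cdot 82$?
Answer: $- \frac{27224}{5} \approx -5444.8$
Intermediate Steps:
$s{\left(r,v \right)} = \frac{-5 + v}{4 + v}$ ($s{\left(r,v \right)} = \frac{v - 5}{4 + v} = \frac{-5 + v}{4 + v}$)
$s{\left(10,1 \right)} 83 \cdot 82 = \frac{-5 + 1}{4 + 1} \cdot 83 \cdot 82 = \frac{1}{5} \left(-4\right) 83 \cdot 82 = \left(- \frac{4}{5}\right) 83 \cdot 82 = \left(- \frac{332}{5}\right) 82 = - \frac{27224}{5}$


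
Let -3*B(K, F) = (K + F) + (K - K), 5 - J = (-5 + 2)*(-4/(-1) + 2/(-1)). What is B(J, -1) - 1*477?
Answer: -1441/3 ≈ -480.33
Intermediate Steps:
J = 11 (J = 5 - (-5 + 2)*(-4/(-1) + 2/(-1)) = 5 - (-3)*(-4*(-1) + 2*(-1)) = 5 - (-3)*(4 - 2) = 5 - (-3)*2 = 5 - 1*(-6) = 5 + 6 = 11)
B(K, F) = -F/3 - K/3 (B(K, F) = -((K + F) + (K - K))/3 = -((F + K) + 0)/3 = -(F + K)/3 = -F/3 - K/3)
B(J, -1) - 1*477 = (-⅓*(-1) - ⅓*11) - 1*477 = (⅓ - 11/3) - 477 = -10/3 - 477 = -1441/3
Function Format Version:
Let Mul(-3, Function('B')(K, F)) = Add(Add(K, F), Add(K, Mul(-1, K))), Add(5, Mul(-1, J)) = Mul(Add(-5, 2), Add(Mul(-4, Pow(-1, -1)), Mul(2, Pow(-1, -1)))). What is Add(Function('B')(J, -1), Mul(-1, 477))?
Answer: Rational(-1441, 3) ≈ -480.33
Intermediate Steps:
J = 11 (J = Add(5, Mul(-1, Mul(Add(-5, 2), Add(Mul(-4, Pow(-1, -1)), Mul(2, Pow(-1, -1)))))) = Add(5, Mul(-1, Mul(-3, Add(Mul(-4, -1), Mul(2, -1))))) = Add(5, Mul(-1, Mul(-3, Add(4, -2)))) = Add(5, Mul(-1, Mul(-3, 2))) = Add(5, Mul(-1, -6)) = Add(5, 6) = 11)
Function('B')(K, F) = Add(Mul(Rational(-1, 3), F), Mul(Rational(-1, 3), K)) (Function('B')(K, F) = Mul(Rational(-1, 3), Add(Add(K, F), Add(K, Mul(-1, K)))) = Mul(Rational(-1, 3), Add(Add(F, K), 0)) = Mul(Rational(-1, 3), Add(F, K)) = Add(Mul(Rational(-1, 3), F), Mul(Rational(-1, 3), K)))
Add(Function('B')(J, -1), Mul(-1, 477)) = Add(Add(Mul(Rational(-1, 3), -1), Mul(Rational(-1, 3), 11)), Mul(-1, 477)) = Add(Add(Rational(1, 3), Rational(-11, 3)), -477) = Add(Rational(-10, 3), -477) = Rational(-1441, 3)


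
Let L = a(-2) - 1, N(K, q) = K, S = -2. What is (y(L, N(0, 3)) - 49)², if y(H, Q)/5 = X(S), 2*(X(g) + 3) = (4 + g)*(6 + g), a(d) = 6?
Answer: 1936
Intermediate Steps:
X(g) = -3 + (4 + g)*(6 + g)/2 (X(g) = -3 + ((4 + g)*(6 + g))/2 = -3 + (4 + g)*(6 + g)/2)
L = 5 (L = 6 - 1 = 5)
y(H, Q) = 5 (y(H, Q) = 5*(9 + (½)*(-2)² + 5*(-2)) = 5*(9 + (½)*4 - 10) = 5*(9 + 2 - 10) = 5*1 = 5)
(y(L, N(0, 3)) - 49)² = (5 - 49)² = (-44)² = 1936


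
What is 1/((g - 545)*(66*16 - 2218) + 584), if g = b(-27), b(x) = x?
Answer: 1/665248 ≈ 1.5032e-6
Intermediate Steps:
g = -27
1/((g - 545)*(66*16 - 2218) + 584) = 1/((-27 - 545)*(66*16 - 2218) + 584) = 1/(-572*(1056 - 2218) + 584) = 1/(-572*(-1162) + 584) = 1/(664664 + 584) = 1/665248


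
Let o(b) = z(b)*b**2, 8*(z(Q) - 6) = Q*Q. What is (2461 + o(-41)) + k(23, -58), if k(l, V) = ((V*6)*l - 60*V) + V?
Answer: 2889481/8 ≈ 3.6119e+5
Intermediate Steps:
z(Q) = 6 + Q**2/8 (z(Q) = 6 + (Q*Q)/8 = 6 + Q**2/8)
o(b) = b**2*(6 + b**2/8) (o(b) = (6 + b**2/8)*b**2 = b**2*(6 + b**2/8))
k(l, V) = -59*V + 6*V*l (k(l, V) = ((6*V)*l - 60*V) + V = (6*V*l - 60*V) + V = (-60*V + 6*V*l) + V = -59*V + 6*V*l)
(2461 + o(-41)) + k(23, -58) = (2461 + (1/8)*(-41)**2*(48 + (-41)**2)) - 58*(-59 + 6*23) = (2461 + (1/8)*1681*(48 + 1681)) - 58*(-59 + 138) = (2461 + (1/8)*1681*1729) - 58*79 = (2461 + 2906449/8) - 4582 = 2926137/8 - 4582 = 2889481/8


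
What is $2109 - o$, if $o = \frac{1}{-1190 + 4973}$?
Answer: $\frac{7978346}{3783} \approx 2109.0$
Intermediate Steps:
$o = \frac{1}{3783} \approx 0.00026434$
$2109 - o = 2109 - \frac{1}{3783} = \frac{7978346}{3783}$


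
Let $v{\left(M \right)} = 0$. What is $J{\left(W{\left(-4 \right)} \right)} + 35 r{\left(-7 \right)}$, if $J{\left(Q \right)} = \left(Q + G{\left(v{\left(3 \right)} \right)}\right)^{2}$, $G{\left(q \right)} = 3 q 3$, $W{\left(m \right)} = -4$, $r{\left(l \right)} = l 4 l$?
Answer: $6876$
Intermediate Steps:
$r{\left(l \right)} = 4 l^{2}$ ($r{\left(l \right)} = 4 l l = 4 l^{2}$)
$G{\left(q \right)} = 9 q$
$J{\left(Q \right)} = Q^{2}$ ($J{\left(Q \right)} = \left(Q + 9 \cdot 0\right)^{2} = \left(Q + 0\right)^{2} = Q^{2}$)
$J{\left(W{\left(-4 \right)} \right)} + 35 r{\left(-7 \right)} = \left(-4\right)^{2} + 35 \cdot 4 \left(-7\right)^{2} = 16 + 35 \cdot 4 \cdot 49 = 16 + 35 \cdot 196 = 16 + 6860 = 6876$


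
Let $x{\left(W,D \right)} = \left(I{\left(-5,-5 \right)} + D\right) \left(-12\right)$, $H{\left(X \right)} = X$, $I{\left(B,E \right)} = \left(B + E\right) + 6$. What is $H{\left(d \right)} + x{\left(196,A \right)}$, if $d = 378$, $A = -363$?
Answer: $4782$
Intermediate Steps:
$I{\left(B,E \right)} = 6 + B + E$
$x{\left(W,D \right)} = 48 - 12 D$ ($x{\left(W,D \right)} = \left(\left(6 - 5 - 5\right) + D\right) \left(-12\right) = \left(-4 + D\right) \left(-12\right) = 48 - 12 D$)
$H{\left(d \right)} + x{\left(196,A \right)} = 378 + \left(48 - -4356\right) = 378 + \left(48 + 4356\right) = 378 + 4404 = 4782$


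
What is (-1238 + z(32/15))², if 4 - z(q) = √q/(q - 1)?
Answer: 440076964/289 + 9872*√30/17 ≈ 1.5259e+6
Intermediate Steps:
z(q) = 4 - √q/(-1 + q) (z(q) = 4 - √q/(q - 1) = 4 - √q/(-1 + q))
(-1238 + z(32/15))² = (-1238 + (-4 - √(32/15) + 4*(32/15))/(-1 + 32/15))² = (-1238 + (-4 - 4*√30/15 + 128/15)/(17/15))² = (-1238 + 15*(-4 - 4*√30/15 + 128/15)/17)² = (-1238 + 15*(68/15 - 4*√30/15)/17)² = (-1238 + (4 - 4*√30/17))² = (-1234 - 4*√30/17)²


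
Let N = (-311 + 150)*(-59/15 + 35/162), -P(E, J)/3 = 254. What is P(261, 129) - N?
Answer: -1101991/810 ≈ -1360.5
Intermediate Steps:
P(E, J) = -762 (P(E, J) = -3*254 = -762)
N = 484771/810 (N = -161*(-59*1/15 + 35*(1/162)) = -161*(-59/15 + 35/162) = -161*(-3011/810) = 484771/810 ≈ 598.48)
P(261, 129) - N = -762 - 1*484771/810 = -762 - 484771/810 = -1101991/810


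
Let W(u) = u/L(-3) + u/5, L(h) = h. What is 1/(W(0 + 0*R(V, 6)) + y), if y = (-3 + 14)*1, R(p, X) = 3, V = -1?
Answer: 1/11 ≈ 0.090909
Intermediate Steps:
y = 11 (y = 11*1 = 11)
W(u) = -2*u/15 (W(u) = u/(-3) + u/5 = u*(-1/3) + u*(1/5) = -u/3 + u/5 = -2*u/15)
1/(W(0 + 0*R(V, 6)) + y) = 1/(-2*(0 + 0*3)/15 + 11) = 1/(-2*(0 + 0)/15 + 11) = 1/(-2/15*0 + 11) = 1/(0 + 11) = 1/11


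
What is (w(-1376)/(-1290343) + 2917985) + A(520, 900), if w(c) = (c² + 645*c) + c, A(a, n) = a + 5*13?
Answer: 3765955365030/1290343 ≈ 2.9186e+6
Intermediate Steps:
A(a, n) = 65 + a (A(a, n) = a + 65 = 65 + a)
w(c) = c² + 646*c
(w(-1376)/(-1290343) + 2917985) + A(520, 900) = (-1376*(646 - 1376)/(-1290343) + 2917985) + (65 + 520) = (-1376*(-730)*(-1/1290343) + 2917985) + 585 = (1004480*(-1/1290343) + 2917985) + 585 = (-1004480/1290343 + 2917985) + 585 = 3765200514375/1290343 + 585 = 3765955365030/1290343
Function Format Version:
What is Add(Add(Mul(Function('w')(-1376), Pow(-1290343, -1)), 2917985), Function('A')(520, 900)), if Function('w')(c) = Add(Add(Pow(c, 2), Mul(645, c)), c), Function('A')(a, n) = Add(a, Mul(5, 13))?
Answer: Rational(3765955365030, 1290343) ≈ 2.9186e+6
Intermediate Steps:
Function('A')(a, n) = Add(65, a) (Function('A')(a, n) = Add(a, 65) = Add(65, a))
Function('w')(c) = Add(Pow(c, 2), Mul(646, c))
Add(Add(Mul(Function('w')(-1376), Pow(-1290343, -1)), 2917985), Function('A')(520, 900)) = Add(Add(Mul(Mul(-1376, Add(646, -1376)), Pow(-1290343, -1)), 2917985), Add(65, 520)) = Add(Add(Mul(Mul(-1376, -730), Rational(-1, 1290343)), 2917985), 585) = Add(Add(Mul(1004480, Rational(-1, 1290343)), 2917985), 585) = Add(Add(Rational(-1004480, 1290343), 2917985), 585) = Add(Rational(3765200514375, 1290343), 585) = Rational(3765955365030, 1290343)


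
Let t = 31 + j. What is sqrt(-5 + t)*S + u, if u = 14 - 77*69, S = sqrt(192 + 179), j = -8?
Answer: -5299 + 3*sqrt(742) ≈ -5217.3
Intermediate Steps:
t = 23 (t = 31 - 8 = 23)
S = sqrt(371) ≈ 19.261
u = -5299 (u = 14 - 5313 = -5299)
sqrt(-5 + t)*S + u = sqrt(-5 + 23)*sqrt(371) - 5299 = sqrt(18)*sqrt(371) - 5299 = (3*sqrt(2))*sqrt(371) - 5299 = 3*sqrt(742) - 5299 = -5299 + 3*sqrt(742)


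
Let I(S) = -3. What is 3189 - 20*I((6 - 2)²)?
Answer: 3249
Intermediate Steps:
3189 - 20*I((6 - 2)²) = 3189 - 20*(-3) = 3189 - 1*(-60) = 3189 + 60 = 3249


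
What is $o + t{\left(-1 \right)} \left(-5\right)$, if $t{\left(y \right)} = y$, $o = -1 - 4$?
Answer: $0$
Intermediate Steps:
$o = -5$
$o + t{\left(-1 \right)} \left(-5\right) = -5 - -5 = -5 + 5 = 0$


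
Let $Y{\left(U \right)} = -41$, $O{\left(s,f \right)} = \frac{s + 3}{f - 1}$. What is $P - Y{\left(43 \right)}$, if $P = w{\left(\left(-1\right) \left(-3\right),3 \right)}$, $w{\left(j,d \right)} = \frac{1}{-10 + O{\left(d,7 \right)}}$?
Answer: $\frac{368}{9} \approx 40.889$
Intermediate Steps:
$O{\left(s,f \right)} = \frac{3 + s}{-1 + f}$
$w{\left(j,d \right)} = \frac{1}{- \frac{19}{2} + \frac{d}{6}}$ ($w{\left(j,d \right)} = \frac{1}{-10 + \frac{3 + d}{-1 + 7}} = \frac{1}{-10 + \frac{3 + d}{6}} = \frac{1}{-10 + \left(\frac{1}{2} + \frac{d}{6}\right)} = \frac{1}{- \frac{19}{2} + \frac{d}{6}}$)
$P = - \frac{1}{9}$ ($P = \frac{6}{-57 + 3} = \frac{6}{-54} = 6 \left(- \frac{1}{54}\right) = - \frac{1}{9} \approx -0.11111$)
$P - Y{\left(43 \right)} = - \frac{1}{9} - -41 = - \frac{1}{9} + 41 = \frac{368}{9}$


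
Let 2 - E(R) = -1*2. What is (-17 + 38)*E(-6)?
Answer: 84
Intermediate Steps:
E(R) = 4 (E(R) = 2 - (-1)*2 = 2 - 1*(-2) = 2 + 2 = 4)
(-17 + 38)*E(-6) = (-17 + 38)*4 = 21*4 = 84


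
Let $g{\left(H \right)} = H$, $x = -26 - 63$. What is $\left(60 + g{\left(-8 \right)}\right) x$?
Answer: $-4628$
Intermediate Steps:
$x = -89$
$\left(60 + g{\left(-8 \right)}\right) x = \left(60 - 8\right) \left(-89\right) = 52 \left(-89\right) = -4628$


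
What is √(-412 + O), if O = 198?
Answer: I*√214 ≈ 14.629*I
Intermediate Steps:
√(-412 + O) = √(-412 + 198) = √(-214) = I*√214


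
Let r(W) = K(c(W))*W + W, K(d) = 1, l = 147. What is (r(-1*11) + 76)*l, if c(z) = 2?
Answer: 7938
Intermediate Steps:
r(W) = 2*W (r(W) = 1*W + W = W + W = 2*W)
(r(-1*11) + 76)*l = (2*(-1*11) + 76)*147 = (2*(-11) + 76)*147 = (-22 + 76)*147 = 54*147 = 7938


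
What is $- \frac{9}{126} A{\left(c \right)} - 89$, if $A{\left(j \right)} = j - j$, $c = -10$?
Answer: $-89$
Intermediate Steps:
$A{\left(j \right)} = 0$
$- \frac{9}{126} A{\left(c \right)} - 89 = - \frac{9}{126} \cdot 0 - 89 = \left(-9\right) \frac{1}{126} \cdot 0 - 89 = \left(- \frac{1}{14}\right) 0 - 89 = 0 - 89 = -89$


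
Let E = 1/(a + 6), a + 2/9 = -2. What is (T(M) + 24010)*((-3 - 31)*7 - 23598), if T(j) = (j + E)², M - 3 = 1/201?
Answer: -6685114152688015/11675889 ≈ -5.7256e+8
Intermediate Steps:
M = 604/201 (M = 3 + 1/201 = 604/201 ≈ 3.0050)
a = -20/9 (a = -2/9 - 2 = -20/9 ≈ -2.2222)
E = 9/34 (E = 1/(-20/9 + 6) = 1/(34/9) = 9/34 ≈ 0.26471)
T(j) = (9/34 + j)² (T(j) = (j + 9/34)² = (9/34 + j)²)
(T(M) + 24010)*((-3 - 31)*7 - 23598) = ((9 + 34*(604/201))²/1156 + 24010)*((-3 - 31)*7 - 23598) = ((9 + 20536/201)²/1156 + 24010)*(-34*7 - 23598) = ((22345/201)²/1156 + 24010)*(-238 - 23598) = ((1/1156)*(499299025/40401) + 24010)*(-23836) = (499299025/46703556 + 24010)*(-23836) = (1121851678585/46703556)*(-23836) = -6685114152688015/11675889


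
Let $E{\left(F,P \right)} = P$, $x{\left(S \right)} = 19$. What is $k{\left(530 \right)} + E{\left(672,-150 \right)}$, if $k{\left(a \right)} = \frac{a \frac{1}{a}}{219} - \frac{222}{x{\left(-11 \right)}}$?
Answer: $- \frac{672749}{4161} \approx -161.68$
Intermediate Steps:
$k{\left(a \right)} = - \frac{48599}{4161}$ ($k{\left(a \right)} = \frac{a \frac{1}{a}}{219} - \frac{222}{19} = 1 \cdot \frac{1}{219} - \frac{222}{19} = \frac{1}{219} - \frac{222}{19} = - \frac{48599}{4161}$)
$k{\left(530 \right)} + E{\left(672,-150 \right)} = - \frac{48599}{4161} - 150 = - \frac{672749}{4161}$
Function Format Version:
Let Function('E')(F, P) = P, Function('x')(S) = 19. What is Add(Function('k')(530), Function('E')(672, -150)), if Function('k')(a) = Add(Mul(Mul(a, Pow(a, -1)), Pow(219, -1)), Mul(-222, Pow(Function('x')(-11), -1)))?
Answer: Rational(-672749, 4161) ≈ -161.68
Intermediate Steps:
Function('k')(a) = Rational(-48599, 4161) (Function('k')(a) = Add(Mul(Mul(a, Pow(a, -1)), Pow(219, -1)), Mul(-222, Pow(19, -1))) = Add(Mul(1, Rational(1, 219)), Mul(-222, Rational(1, 19))) = Add(Rational(1, 219), Rational(-222, 19)) = Rational(-48599, 4161))
Add(Function('k')(530), Function('E')(672, -150)) = Add(Rational(-48599, 4161), -150) = Rational(-672749, 4161)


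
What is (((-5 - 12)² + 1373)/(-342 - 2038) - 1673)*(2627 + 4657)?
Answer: -7253775042/595 ≈ -1.2191e+7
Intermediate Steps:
(((-5 - 12)² + 1373)/(-342 - 2038) - 1673)*(2627 + 4657) = (((-17)² + 1373)/(-2380) - 1673)*7284 = ((289 + 1373)*(-1/2380) - 1673)*7284 = (1662*(-1/2380) - 1673)*7284 = (-831/1190 - 1673)*7284 = -1991701/1190*7284 = -7253775042/595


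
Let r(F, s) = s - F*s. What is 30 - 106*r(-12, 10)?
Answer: -13750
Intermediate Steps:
r(F, s) = s - F*s
30 - 106*r(-12, 10) = 30 - 1060*(1 - 1*(-12)) = 30 - 1060*(1 + 12) = 30 - 1060*13 = 30 - 106*130 = 30 - 13780 = -13750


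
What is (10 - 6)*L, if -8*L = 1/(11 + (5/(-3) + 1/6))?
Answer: -1/19 ≈ -0.052632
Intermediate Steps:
L = -1/76 (L = -1/(8*(11 + (5/(-3) + 1/6))) = -1/(8*(11 + (5*(-1/3) + 1*(1/6)))) = -1/(8*(11 + (-5/3 + 1/6))) = -1/(8*(11 - 3/2)) = -1/(8*19/2) = -1/8*2/19 = -1/76 ≈ -0.013158)
(10 - 6)*L = (10 - 6)*(-1/76) = 4*(-1/76) = -1/19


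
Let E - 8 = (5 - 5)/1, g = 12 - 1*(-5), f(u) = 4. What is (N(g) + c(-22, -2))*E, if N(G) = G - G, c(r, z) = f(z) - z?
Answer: 48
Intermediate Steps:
g = 17 (g = 12 + 5 = 17)
E = 8 (E = 8 + (5 - 5)/1 = 8 + 1*0 = 8 + 0 = 8)
c(r, z) = 4 - z
N(G) = 0
(N(g) + c(-22, -2))*E = (0 + (4 - 1*(-2)))*8 = (0 + (4 + 2))*8 = (0 + 6)*8 = 6*8 = 48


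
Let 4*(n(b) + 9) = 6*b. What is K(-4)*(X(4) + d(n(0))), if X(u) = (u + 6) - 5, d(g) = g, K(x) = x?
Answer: 16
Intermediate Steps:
n(b) = -9 + 3*b/2 (n(b) = -9 + (6*b)/4 = -9 + 3*b/2)
X(u) = 1 + u (X(u) = (6 + u) - 5 = 1 + u)
K(-4)*(X(4) + d(n(0))) = -4*((1 + 4) + (-9 + (3/2)*0)) = -4*(5 + (-9 + 0)) = -4*(5 - 9) = -4*(-4) = 16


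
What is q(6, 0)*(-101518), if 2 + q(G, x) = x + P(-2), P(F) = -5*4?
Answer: 2233396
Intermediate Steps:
P(F) = -20
q(G, x) = -22 + x (q(G, x) = -2 + (x - 20) = -2 + (-20 + x) = -22 + x)
q(6, 0)*(-101518) = (-22 + 0)*(-101518) = -22*(-101518) = 2233396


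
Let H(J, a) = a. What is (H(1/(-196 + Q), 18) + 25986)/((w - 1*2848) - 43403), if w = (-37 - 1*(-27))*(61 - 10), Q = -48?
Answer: -788/1417 ≈ -0.55610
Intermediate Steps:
w = -510 (w = (-37 + 27)*51 = -10*51 = -510)
(H(1/(-196 + Q), 18) + 25986)/((w - 1*2848) - 43403) = (18 + 25986)/((-510 - 1*2848) - 43403) = 26004/((-510 - 2848) - 43403) = 26004/(-3358 - 43403) = 26004/(-46761) = 26004*(-1/46761) = -788/1417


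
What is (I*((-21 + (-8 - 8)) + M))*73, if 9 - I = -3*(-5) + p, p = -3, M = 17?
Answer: 4380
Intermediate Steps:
I = -3 (I = 9 - (-3*(-5) - 3) = 9 - (15 - 3) = 9 - 1*12 = 9 - 12 = -3)
(I*((-21 + (-8 - 8)) + M))*73 = -3*((-21 + (-8 - 8)) + 17)*73 = -3*((-21 - 16) + 17)*73 = -3*(-37 + 17)*73 = -3*(-20)*73 = 60*73 = 4380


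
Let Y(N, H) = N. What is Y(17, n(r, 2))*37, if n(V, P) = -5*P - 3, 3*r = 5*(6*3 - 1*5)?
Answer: 629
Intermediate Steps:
r = 65/3 (r = (5*(6*3 - 1*5))/3 = (5*(18 - 5))/3 = (5*13)/3 = (1/3)*65 = 65/3 ≈ 21.667)
n(V, P) = -3 - 5*P
Y(17, n(r, 2))*37 = 17*37 = 629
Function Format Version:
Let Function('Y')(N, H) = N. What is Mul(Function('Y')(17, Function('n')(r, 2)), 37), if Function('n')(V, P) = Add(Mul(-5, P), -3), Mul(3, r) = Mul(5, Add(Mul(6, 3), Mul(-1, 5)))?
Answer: 629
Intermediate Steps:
r = Rational(65, 3) (r = Mul(Rational(1, 3), Mul(5, Add(Mul(6, 3), Mul(-1, 5)))) = Mul(Rational(1, 3), Mul(5, Add(18, -5))) = Mul(Rational(1, 3), Mul(5, 13)) = Mul(Rational(1, 3), 65) = Rational(65, 3) ≈ 21.667)
Function('n')(V, P) = Add(-3, Mul(-5, P))
Mul(Function('Y')(17, Function('n')(r, 2)), 37) = Mul(17, 37) = 629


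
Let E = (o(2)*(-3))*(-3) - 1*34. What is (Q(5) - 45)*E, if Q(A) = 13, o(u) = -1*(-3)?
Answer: 224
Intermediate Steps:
o(u) = 3
E = -7 (E = (3*(-3))*(-3) - 1*34 = -9*(-3) - 34 = 27 - 34 = -7)
(Q(5) - 45)*E = (13 - 45)*(-7) = -32*(-7) = 224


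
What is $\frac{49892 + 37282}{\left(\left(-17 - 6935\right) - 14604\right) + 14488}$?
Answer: $- \frac{14529}{1178} \approx -12.334$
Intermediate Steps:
$\frac{49892 + 37282}{\left(\left(-17 - 6935\right) - 14604\right) + 14488} = \frac{87174}{\left(-6952 - 14604\right) + 14488} = \frac{87174}{-21556 + 14488} = \frac{87174}{-7068} = 87174 \left(- \frac{1}{7068}\right) = - \frac{14529}{1178}$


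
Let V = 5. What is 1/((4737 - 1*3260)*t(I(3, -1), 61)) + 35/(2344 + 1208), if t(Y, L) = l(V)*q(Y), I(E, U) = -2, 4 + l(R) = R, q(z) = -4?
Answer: 50807/5246304 ≈ 0.0096843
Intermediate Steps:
l(R) = -4 + R
t(Y, L) = -4 (t(Y, L) = (-4 + 5)*(-4) = 1*(-4) = -4)
1/((4737 - 1*3260)*t(I(3, -1), 61)) + 35/(2344 + 1208) = 1/((4737 - 1*3260)*(-4)) + 35/(2344 + 1208) = -¼/(4737 - 3260) + 35/3552 = -¼/1477 + 35*(1/3552) = (1/1477)*(-¼) + 35/3552 = -1/5908 + 35/3552 = 50807/5246304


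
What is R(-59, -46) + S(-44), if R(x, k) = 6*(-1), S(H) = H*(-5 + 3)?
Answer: 82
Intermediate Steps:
S(H) = -2*H (S(H) = H*(-2) = -2*H)
R(x, k) = -6
R(-59, -46) + S(-44) = -6 - 2*(-44) = -6 + 88 = 82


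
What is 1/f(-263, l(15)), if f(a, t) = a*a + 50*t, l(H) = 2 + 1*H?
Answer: 1/70019 ≈ 1.4282e-5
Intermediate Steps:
l(H) = 2 + H
f(a, t) = a² + 50*t
1/f(-263, l(15)) = 1/((-263)² + 50*(2 + 15)) = 1/(69169 + 50*17) = 1/(69169 + 850) = 1/70019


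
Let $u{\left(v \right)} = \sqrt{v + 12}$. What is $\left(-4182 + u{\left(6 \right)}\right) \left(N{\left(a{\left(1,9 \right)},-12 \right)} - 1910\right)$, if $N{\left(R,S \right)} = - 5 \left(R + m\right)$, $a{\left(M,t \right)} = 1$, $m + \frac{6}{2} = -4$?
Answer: $7862160 - 5640 \sqrt{2} \approx 7.8542 \cdot 10^{6}$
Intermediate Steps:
$m = -7$ ($m = -3 - 4 = -7$)
$u{\left(v \right)} = \sqrt{12 + v}$
$N{\left(R,S \right)} = 35 - 5 R$ ($N{\left(R,S \right)} = - 5 \left(R - 7\right) = - 5 \left(-7 + R\right) = 35 - 5 R$)
$\left(-4182 + u{\left(6 \right)}\right) \left(N{\left(a{\left(1,9 \right)},-12 \right)} - 1910\right) = \left(-4182 + \sqrt{12 + 6}\right) \left(\left(35 - 5\right) - 1910\right) = \left(-4182 + \sqrt{18}\right) \left(\left(35 - 5\right) - 1910\right) = \left(-4182 + 3 \sqrt{2}\right) \left(30 - 1910\right) = \left(-4182 + 3 \sqrt{2}\right) \left(-1880\right) = 7862160 - 5640 \sqrt{2}$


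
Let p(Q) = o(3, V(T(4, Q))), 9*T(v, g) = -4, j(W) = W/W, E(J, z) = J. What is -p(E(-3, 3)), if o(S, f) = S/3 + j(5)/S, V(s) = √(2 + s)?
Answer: -4/3 ≈ -1.3333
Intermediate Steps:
j(W) = 1
T(v, g) = -4/9 (T(v, g) = (⅑)*(-4) = -4/9)
o(S, f) = 1/S + S/3 (o(S, f) = S/3 + 1/S = 1/S + S/3)
p(Q) = 4/3 (p(Q) = 1/3 + (⅓)*3 = ⅓ + 1 = 4/3)
-p(E(-3, 3)) = -1*4/3 = -4/3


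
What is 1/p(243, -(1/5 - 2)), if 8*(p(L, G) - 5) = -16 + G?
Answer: 40/129 ≈ 0.31008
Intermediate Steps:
p(L, G) = 3 + G/8 (p(L, G) = 5 + (-16 + G)/8 = 5 + (-2 + G/8) = 3 + G/8)
1/p(243, -(1/5 - 2)) = 1/(3 + (-(1/5 - 2))/8) = 1/(3 + (-(⅕ - 2))/8) = 1/(3 + (-1*(-9/5))/8) = 1/(3 + (⅛)*(9/5)) = 1/(3 + 9/40) = 1/(129/40) = 40/129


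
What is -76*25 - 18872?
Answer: -20772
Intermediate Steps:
-76*25 - 18872 = -1900 - 18872 = -20772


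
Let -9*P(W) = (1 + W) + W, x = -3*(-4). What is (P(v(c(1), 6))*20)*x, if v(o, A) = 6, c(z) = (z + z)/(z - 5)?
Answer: -1040/3 ≈ -346.67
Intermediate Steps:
c(z) = 2*z/(-5 + z) (c(z) = (2*z)/(-5 + z) = 2*z/(-5 + z))
x = 12
P(W) = -⅑ - 2*W/9 (P(W) = -((1 + W) + W)/9 = -(1 + 2*W)/9 = -⅑ - 2*W/9)
(P(v(c(1), 6))*20)*x = ((-⅑ - 2/9*6)*20)*12 = ((-⅑ - 4/3)*20)*12 = -13/9*20*12 = -260/9*12 = -1040/3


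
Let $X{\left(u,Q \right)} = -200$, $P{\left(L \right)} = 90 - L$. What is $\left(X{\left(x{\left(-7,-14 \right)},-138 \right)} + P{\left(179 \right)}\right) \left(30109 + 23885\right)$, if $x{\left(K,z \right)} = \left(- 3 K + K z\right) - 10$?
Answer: $-15604266$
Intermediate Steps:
$x{\left(K,z \right)} = -10 - 3 K + K z$
$\left(X{\left(x{\left(-7,-14 \right)},-138 \right)} + P{\left(179 \right)}\right) \left(30109 + 23885\right) = \left(-200 + \left(90 - 179\right)\right) \left(30109 + 23885\right) = \left(-200 + \left(90 - 179\right)\right) 53994 = \left(-200 - 89\right) 53994 = \left(-289\right) 53994 = -15604266$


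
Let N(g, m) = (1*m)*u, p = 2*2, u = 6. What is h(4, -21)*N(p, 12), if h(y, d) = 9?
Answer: 648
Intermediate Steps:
p = 4
N(g, m) = 6*m (N(g, m) = (1*m)*6 = m*6 = 6*m)
h(4, -21)*N(p, 12) = 9*(6*12) = 9*72 = 648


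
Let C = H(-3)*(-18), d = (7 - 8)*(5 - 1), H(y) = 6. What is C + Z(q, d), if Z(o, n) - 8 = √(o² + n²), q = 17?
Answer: -100 + √305 ≈ -82.536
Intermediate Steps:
d = -4 (d = -1*4 = -4)
C = -108 (C = 6*(-18) = -108)
Z(o, n) = 8 + √(n² + o²) (Z(o, n) = 8 + √(o² + n²) = 8 + √(n² + o²))
C + Z(q, d) = -108 + (8 + √((-4)² + 17²)) = -108 + (8 + √(16 + 289)) = -108 + (8 + √305) = -100 + √305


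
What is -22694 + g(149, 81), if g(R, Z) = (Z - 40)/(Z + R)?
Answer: -5219579/230 ≈ -22694.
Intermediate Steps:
g(R, Z) = (-40 + Z)/(R + Z)
-22694 + g(149, 81) = -22694 + (-40 + 81)/(149 + 81) = -22694 + 41/230 = -5219579/230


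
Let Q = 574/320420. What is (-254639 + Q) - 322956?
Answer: -92536494663/160210 ≈ -5.7760e+5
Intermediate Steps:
Q = 287/160210 (Q = 574*(1/320420) = 287/160210 ≈ 0.0017914)
(-254639 + Q) - 322956 = (-254639 + 287/160210) - 322956 = -40795713903/160210 - 322956 = -92536494663/160210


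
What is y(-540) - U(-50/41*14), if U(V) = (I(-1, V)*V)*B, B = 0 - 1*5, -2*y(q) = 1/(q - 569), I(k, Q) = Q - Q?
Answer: 1/2218 ≈ 0.00045086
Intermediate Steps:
I(k, Q) = 0
y(q) = -1/(2*(-569 + q)) (y(q) = -1/(2*(q - 569)) = -1/(2*(-569 + q)))
B = -5 (B = 0 - 5 = -5)
U(V) = 0 (U(V) = (0*V)*(-5) = 0*(-5) = 0)
y(-540) - U(-50/41*14) = -1/(-1138 + 2*(-540)) - 1*0 = -1/(-1138 - 1080) + 0 = -1/(-2218) + 0 = -1*(-1/2218) + 0 = 1/2218 + 0 = 1/2218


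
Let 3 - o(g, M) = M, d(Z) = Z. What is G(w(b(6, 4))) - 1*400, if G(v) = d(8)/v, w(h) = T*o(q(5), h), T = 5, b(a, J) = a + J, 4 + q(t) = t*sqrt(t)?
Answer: -14008/35 ≈ -400.23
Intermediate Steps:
q(t) = -4 + t**(3/2) (q(t) = -4 + t*sqrt(t) = -4 + t**(3/2))
o(g, M) = 3 - M
b(a, J) = J + a
w(h) = 15 - 5*h (w(h) = 5*(3 - h) = 15 - 5*h)
G(v) = 8/v
G(w(b(6, 4))) - 1*400 = 8/(15 - 5*(4 + 6)) - 1*400 = 8/(15 - 5*10) - 400 = 8/(15 - 50) - 400 = 8/(-35) - 400 = 8*(-1/35) - 400 = -8/35 - 400 = -14008/35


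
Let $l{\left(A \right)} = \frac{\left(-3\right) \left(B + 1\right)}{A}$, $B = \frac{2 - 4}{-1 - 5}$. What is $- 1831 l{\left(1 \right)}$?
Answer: $7324$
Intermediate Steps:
$B = \frac{1}{3}$ ($B = - \frac{2}{-6} = \left(-2\right) \left(- \frac{1}{6}\right) = \frac{1}{3} \approx 0.33333$)
$l{\left(A \right)} = - \frac{4}{A}$ ($l{\left(A \right)} = \frac{\left(-3\right) \left(\frac{1}{3} + 1\right)}{A} = \frac{\left(-3\right) \frac{4}{3}}{A} = - \frac{4}{A}$)
$- 1831 l{\left(1 \right)} = - 1831 \left(- \frac{4}{1}\right) = - 1831 \left(\left(-4\right) 1\right) = \left(-1831\right) \left(-4\right) = 7324$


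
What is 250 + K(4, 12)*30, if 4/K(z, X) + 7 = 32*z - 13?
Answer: 2260/9 ≈ 251.11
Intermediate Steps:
K(z, X) = 4/(-20 + 32*z) (K(z, X) = 4/(-7 + (32*z - 13)) = 4/(-7 + (-13 + 32*z)) = 4/(-20 + 32*z))
250 + K(4, 12)*30 = 250 + 30/(-5 + 8*4) = 250 + 30/(-5 + 32) = 250 + 30/27 = 250 + (1/27)*30 = 250 + 10/9 = 2260/9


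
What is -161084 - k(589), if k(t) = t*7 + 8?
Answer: -165215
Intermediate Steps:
k(t) = 8 + 7*t (k(t) = 7*t + 8 = 8 + 7*t)
-161084 - k(589) = -161084 - (8 + 7*589) = -161084 - (8 + 4123) = -161084 - 1*4131 = -161084 - 4131 = -165215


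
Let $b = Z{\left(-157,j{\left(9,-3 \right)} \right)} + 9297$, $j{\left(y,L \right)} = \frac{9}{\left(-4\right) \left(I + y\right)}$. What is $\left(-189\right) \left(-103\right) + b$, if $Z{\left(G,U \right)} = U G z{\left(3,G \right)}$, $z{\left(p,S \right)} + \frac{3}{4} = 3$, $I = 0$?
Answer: $\frac{461637}{16} \approx 28852.0$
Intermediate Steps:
$z{\left(p,S \right)} = \frac{9}{4}$ ($z{\left(p,S \right)} = - \frac{3}{4} + 3 = \frac{9}{4}$)
$j{\left(y,L \right)} = - \frac{9}{4 y}$ ($j{\left(y,L \right)} = \frac{9}{\left(-4\right) \left(0 + y\right)} = \frac{9}{\left(-4\right) y} = 9 \left(- \frac{1}{4 y}\right) = - \frac{9}{4 y}$)
$Z{\left(G,U \right)} = \frac{9 G U}{4}$ ($Z{\left(G,U \right)} = U G \frac{9}{4} = G U \frac{9}{4} = \frac{9 G U}{4}$)
$b = \frac{150165}{16}$ ($b = \frac{9}{4} \left(-157\right) \left(- \frac{9}{4 \cdot 9}\right) + 9297 = \frac{9}{4} \left(-157\right) \left(\left(- \frac{9}{4}\right) \frac{1}{9}\right) + 9297 = \frac{9}{4} \left(-157\right) \left(- \frac{1}{4}\right) + 9297 = \frac{1413}{16} + 9297 = \frac{150165}{16} \approx 9385.3$)
$\left(-189\right) \left(-103\right) + b = \left(-189\right) \left(-103\right) + \frac{150165}{16} = 19467 + \frac{150165}{16} = \frac{461637}{16}$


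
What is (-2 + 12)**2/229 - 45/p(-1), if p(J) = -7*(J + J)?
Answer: -8905/3206 ≈ -2.7776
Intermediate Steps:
p(J) = -14*J
(-2 + 12)**2/229 - 45/p(-1) = (-2 + 12)**2/229 - 45/((-14*(-1))) = 10**2*(1/229) - 45/14 = 100*(1/229) - 45*1/14 = 100/229 - 45/14 = -8905/3206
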